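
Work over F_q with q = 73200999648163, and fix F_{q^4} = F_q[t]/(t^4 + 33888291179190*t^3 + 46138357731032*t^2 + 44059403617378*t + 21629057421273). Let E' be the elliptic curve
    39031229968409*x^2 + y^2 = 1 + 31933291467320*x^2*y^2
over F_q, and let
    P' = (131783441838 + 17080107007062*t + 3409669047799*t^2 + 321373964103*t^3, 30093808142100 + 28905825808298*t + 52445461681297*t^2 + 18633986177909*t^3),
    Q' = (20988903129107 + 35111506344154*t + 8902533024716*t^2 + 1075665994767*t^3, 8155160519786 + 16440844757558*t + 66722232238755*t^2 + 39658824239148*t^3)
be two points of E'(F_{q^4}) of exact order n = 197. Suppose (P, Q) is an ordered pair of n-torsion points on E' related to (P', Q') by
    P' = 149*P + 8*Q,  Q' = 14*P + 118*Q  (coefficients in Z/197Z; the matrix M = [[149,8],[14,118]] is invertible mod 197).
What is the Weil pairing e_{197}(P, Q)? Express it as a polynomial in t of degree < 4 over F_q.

Under M = [[149,8],[14,118]] in GL_2(Z/197), e_{197}(P',Q') = e_{197}(P,Q)^(149*118-8*14 mod 197).
So e_{197}(P,Q) = e_{197}(P',Q')^{25}, since 134*25 = 1 mod 197.
Edwards a_E,d_E -> Montgomery A=55554420549838,B=60824149691637 -> Weierstrass 2397825872632,42857317372923 via alpha=72828253279424,beta=20074734537313.
Miller loop for e_{197} over F_{73200999648163^4}: bits of 197 = 11000101; 7 double steps + 3 add steps, l/v at each.
Miller gives e_{197}(P',Q') = 53767575423412 + 58835936586314*t + 56293695293515*t^2 + 2540173562922*t^3 in F_{73200999648163^4}.
Hence e(P,Q) = 18523269712992 + 59131688532895*t + 47137571186480*t^2 + 32498875269624*t^3 in F_{73200999648163^4}^*.

18523269712992 + 59131688532895*t + 47137571186480*t^2 + 32498875269624*t^3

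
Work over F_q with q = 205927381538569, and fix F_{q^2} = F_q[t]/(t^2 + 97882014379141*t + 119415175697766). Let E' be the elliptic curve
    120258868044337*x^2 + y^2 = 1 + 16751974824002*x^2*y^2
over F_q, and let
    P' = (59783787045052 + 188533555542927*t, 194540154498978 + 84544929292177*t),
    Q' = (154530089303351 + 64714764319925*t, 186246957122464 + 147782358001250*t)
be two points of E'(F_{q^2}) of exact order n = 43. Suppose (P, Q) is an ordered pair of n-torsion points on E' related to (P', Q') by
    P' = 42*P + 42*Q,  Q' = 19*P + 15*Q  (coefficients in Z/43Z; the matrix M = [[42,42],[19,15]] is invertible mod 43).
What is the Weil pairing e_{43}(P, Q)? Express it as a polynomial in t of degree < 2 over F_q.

143006639207207 + 163892542318227*t

e_{43} is bilinear + alternating on E[43], so e_{43}(42*P + 42*Q, 19*P + 15*Q) = e_{43}(P,Q)^(42*15-42*19).
det M = 42*15 - 42*19 = -168 = 4 (mod 43); 4^{-1} = 11 (mod 43).
Edwards a_E,d_E -> Montgomery A=52213921466505,B=142576857300215 -> Weierstrass 0,127759708402854 via alpha=125798831247341,beta=77358568689726.
Miller loop for e_{43} over F_{205927381538569^2}: bits of 43 = 101011; 5 double steps + 3 add steps, l/v at each.
Result: e(P',Q') = 99835299036545 + 786337446440*t.
e_{43}(P,Q) = (99835299036545 + 786337446440*t)^{11} = 143006639207207 + 163892542318227*t.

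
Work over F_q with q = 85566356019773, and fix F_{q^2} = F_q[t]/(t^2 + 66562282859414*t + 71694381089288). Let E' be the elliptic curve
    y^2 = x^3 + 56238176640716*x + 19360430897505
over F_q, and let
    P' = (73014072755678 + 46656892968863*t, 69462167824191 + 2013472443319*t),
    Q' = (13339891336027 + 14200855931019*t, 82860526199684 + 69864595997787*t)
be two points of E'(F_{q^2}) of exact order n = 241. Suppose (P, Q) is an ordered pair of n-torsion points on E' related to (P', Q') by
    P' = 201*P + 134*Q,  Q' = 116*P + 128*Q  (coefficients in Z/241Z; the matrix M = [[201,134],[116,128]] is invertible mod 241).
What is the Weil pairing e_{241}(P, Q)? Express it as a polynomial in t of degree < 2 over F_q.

14908868336530 + 24524822240796*t

Under M = [[201,134],[116,128]] in GL_2(Z/241), e_{241}(P',Q') = e_{241}(P,Q)^(201*128-134*116 mod 241).
201*128 - 134*116 = 10184; reduced mod 241: det = 62, inverse 35.
Miller loop for e_{241} over F_{85566356019773^2}: bits of 241 = 11110001; 7 double steps + 4 add steps, l/v at each.
Result: e(P',Q') = 64208984122547 + 3078694022221*t.
Thus e_{241}(P,Q) = 14908868336530 + 24524822240796*t.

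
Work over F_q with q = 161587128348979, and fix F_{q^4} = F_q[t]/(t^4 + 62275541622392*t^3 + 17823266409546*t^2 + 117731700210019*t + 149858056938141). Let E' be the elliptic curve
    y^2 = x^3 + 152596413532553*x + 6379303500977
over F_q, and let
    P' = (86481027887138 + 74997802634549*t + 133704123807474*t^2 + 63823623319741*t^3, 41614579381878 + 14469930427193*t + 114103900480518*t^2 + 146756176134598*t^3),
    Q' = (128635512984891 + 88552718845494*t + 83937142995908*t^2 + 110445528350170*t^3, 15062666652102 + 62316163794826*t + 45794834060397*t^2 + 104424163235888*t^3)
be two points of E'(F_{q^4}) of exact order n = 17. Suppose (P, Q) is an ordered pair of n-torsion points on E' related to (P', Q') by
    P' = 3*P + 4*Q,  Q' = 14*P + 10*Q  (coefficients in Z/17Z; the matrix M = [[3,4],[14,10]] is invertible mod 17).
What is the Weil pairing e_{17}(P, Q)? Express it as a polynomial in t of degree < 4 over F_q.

75976539699146 + 60055640204877*t + 62576375625848*t^2 + 55396247970964*t^3

Since e_{17}(P,P)=e_{17}(Q,Q)=1 and e_{17}(Q,P)=e_{17}(P,Q)^{-1}, expanding e_{17}(3*P + 4*Q,14*P + 10*Q) leaves e(P,Q)^det(M).
det(M) mod 17 = 8; its inverse in (Z/17)^* is 15 (check: 8*15 mod 17 = 1).
Miller loop for e_{17} over F_{161587128348979^4}: bits of 17 = 10001; 4 double steps + 1 add steps, l/v at each.
Result: e(P',Q') = 149274281767701 + 106902953557637*t + 151516842979350*t^2 + 131258225405046*t^3.
Hence e(P,Q) = 75976539699146 + 60055640204877*t + 62576375625848*t^2 + 55396247970964*t^3 in F_{161587128348979^4}^*.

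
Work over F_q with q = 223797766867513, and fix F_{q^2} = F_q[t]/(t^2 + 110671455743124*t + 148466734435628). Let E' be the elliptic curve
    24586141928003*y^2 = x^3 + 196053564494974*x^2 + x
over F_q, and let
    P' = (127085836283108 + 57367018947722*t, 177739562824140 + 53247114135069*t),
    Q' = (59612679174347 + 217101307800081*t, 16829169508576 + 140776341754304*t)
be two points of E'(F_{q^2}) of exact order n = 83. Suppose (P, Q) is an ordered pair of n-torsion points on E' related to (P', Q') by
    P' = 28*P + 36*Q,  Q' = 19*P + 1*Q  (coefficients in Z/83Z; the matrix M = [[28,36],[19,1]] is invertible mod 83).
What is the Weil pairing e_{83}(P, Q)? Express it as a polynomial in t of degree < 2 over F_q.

87445676436504 + 196274832764835*t

Since e_{83}(P,P)=e_{83}(Q,Q)=1 and e_{83}(Q,P)=e_{83}(P,Q)^{-1}, expanding e_{83}(28*P + 36*Q,19*P + 1*Q) leaves e(P,Q)^det(M).
det(M) mod 83 = 8; its inverse in (Z/83)^* is 52 (check: 8*52 mod 83 = 1).
Montgomery->Weierstrass: x_W = 79102109215857*x+90582431852125, y_W=79102109215857*y on F_{223797766867513}; lands on y^2=x^3+202123039606998*x+39317523945097.
n = 83 = (1010011)_2 (7 bits, wt 4); accumulate f_{83,P'}(Q'+S)/f_{83,P'}(S) along the 6-step ladder.
Miller gives e_{83}(P',Q') = 80730840768491 + 20721623146395*t in F_{223797766867513^2}.
Thus e_{83}(P,Q) = 87445676436504 + 196274832764835*t.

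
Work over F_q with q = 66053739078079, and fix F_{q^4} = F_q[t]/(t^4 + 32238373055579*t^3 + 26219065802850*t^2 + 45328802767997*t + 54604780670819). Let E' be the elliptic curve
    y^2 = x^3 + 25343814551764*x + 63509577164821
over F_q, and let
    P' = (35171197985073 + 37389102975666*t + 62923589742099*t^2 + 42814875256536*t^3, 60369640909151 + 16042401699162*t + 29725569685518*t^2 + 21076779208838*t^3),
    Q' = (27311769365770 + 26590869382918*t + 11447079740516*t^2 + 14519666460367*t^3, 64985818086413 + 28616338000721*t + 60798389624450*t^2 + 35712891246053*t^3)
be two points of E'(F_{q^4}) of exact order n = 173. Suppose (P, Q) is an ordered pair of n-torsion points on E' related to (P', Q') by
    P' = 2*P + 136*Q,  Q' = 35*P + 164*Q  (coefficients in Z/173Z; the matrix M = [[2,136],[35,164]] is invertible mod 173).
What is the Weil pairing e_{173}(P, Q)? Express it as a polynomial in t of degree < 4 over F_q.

63007799181985 + 17203561428313*t + 35397114461190*t^2 + 42032941610668*t^3

Alternating bilinearity on E[173] (values in mu_{173} in F_{66053739078079^4}) gives e(P',Q') = e(P,Q)^det(M).
So e_{173}(P,Q) = e_{173}(P',Q')^{97}, since 66*97 = 1 mod 173.
Miller loop for e_{173} over F_{66053739078079^4}: bits of 173 = 10101101; 7 double steps + 4 add steps, l/v at each.
So e_{173}(P',Q') = 12163019668265 + 28788748934015*t + 31617598304508*t^2 + 9904389734432*t^3.
Hence e(P,Q) = 63007799181985 + 17203561428313*t + 35397114461190*t^2 + 42032941610668*t^3 in F_{66053739078079^4}^*.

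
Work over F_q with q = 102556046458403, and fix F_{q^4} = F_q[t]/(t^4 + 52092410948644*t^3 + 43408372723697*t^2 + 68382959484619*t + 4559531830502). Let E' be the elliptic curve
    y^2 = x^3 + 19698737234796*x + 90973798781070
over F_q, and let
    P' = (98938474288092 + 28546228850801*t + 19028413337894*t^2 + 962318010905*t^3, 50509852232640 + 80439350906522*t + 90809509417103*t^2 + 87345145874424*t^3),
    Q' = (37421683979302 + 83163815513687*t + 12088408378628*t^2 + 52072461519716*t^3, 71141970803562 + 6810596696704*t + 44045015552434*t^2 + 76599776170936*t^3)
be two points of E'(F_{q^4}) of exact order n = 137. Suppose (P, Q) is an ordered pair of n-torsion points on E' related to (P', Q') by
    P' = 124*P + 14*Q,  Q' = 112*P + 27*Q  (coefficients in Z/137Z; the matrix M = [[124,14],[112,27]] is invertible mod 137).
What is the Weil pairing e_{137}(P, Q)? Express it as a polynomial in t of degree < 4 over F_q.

Under M = [[124,14],[112,27]] in GL_2(Z/137), e_{137}(P',Q') = e_{137}(P,Q)^(124*27-14*112 mod 137).
Hence e(P,Q) = e(P',Q')^{136} where 136 = 136^{-1} mod 137.
8-bit Miller (10001001) on E'/F_{102556046458403} with a'=19698737234796, b'=90973798781070: accumulate tangent/chord ratios at Q'+S and P'+S'.
The quotient is 77460522578222 + 96199554981501*t + 41476338986165*t^2 + 3761976871694*t^3.
Finally e_{137}(P,Q) = 71467326600965 + 73484773215273*t + 95266043204470*t^2 + 85207765883342*t^3.

71467326600965 + 73484773215273*t + 95266043204470*t^2 + 85207765883342*t^3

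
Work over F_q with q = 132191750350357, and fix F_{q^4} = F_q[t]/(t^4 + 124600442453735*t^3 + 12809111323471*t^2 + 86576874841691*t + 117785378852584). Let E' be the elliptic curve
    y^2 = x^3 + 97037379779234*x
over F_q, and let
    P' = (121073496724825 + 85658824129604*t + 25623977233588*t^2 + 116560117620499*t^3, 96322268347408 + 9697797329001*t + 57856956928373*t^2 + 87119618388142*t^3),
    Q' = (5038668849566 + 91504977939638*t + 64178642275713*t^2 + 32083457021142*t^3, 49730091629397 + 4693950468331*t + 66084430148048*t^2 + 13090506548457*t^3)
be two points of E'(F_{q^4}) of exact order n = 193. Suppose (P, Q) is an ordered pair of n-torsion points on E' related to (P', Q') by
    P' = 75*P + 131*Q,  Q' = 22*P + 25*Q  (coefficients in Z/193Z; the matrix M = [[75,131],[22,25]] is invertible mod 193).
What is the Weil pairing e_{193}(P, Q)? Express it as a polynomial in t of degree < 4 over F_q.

70860354203768 + 90136973400681*t + 40638261137517*t^2 + 63020165908688*t^3

Under M = [[75,131],[22,25]] in GL_2(Z/193), e_{193}(P',Q') = e_{193}(P,Q)^(75*25-131*22 mod 193).
So e_{193}(P,Q) = e_{193}(P',Q')^{170}, since 151*170 = 1 mod 193.
8-bit Miller (11000001) on E'/F_{132191750350357} with a'=97037379779234, b'=0: accumulate tangent/chord ratios at Q'+S and P'+S'.
f_P(D_Q)/f_Q(D_P) = 99876025147439 + 96346457937635*t + 97931161439789*t^2 + 10446703135125*t^3.
Finally e_{193}(P,Q) = 70860354203768 + 90136973400681*t + 40638261137517*t^2 + 63020165908688*t^3.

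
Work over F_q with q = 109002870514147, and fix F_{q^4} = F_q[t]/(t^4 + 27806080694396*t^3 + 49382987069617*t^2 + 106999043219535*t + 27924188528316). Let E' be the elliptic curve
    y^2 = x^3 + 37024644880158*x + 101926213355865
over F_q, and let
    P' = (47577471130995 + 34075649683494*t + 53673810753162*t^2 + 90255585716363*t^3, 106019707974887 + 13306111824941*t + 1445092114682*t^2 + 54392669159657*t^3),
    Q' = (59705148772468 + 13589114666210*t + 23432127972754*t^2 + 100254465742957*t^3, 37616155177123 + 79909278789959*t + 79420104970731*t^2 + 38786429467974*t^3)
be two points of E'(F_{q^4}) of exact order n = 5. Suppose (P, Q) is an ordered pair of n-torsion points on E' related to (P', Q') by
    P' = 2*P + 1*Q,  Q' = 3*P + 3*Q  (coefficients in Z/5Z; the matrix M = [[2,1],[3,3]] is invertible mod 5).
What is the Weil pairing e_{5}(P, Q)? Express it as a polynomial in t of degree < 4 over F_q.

e_{5}(aP+bQ,cP+dQ) = e_{5}(P,Q)^(ad-bc); with (a,b,c,d)=(2,1,3,3) this gives the det-5 law.
2*3 - 1*3 = 3; reduced mod 5: det = 3, inverse 2.
n = 5 = (101)_2 (3 bits, wt 2); accumulate f_{5,P'}(Q'+S)/f_{5,P'}(S) along the 2-step ladder.
f_P(D_Q)/f_Q(D_P) = 54279073401191 + 49173864617691*t + 71446303427772*t^2 + 8081794130089*t^3.
Hence e(P,Q) = 75290118033431 + 83962317479254*t + 50008868515526*t^2 + 101083688741722*t^3 in F_{109002870514147^4}^*.

75290118033431 + 83962317479254*t + 50008868515526*t^2 + 101083688741722*t^3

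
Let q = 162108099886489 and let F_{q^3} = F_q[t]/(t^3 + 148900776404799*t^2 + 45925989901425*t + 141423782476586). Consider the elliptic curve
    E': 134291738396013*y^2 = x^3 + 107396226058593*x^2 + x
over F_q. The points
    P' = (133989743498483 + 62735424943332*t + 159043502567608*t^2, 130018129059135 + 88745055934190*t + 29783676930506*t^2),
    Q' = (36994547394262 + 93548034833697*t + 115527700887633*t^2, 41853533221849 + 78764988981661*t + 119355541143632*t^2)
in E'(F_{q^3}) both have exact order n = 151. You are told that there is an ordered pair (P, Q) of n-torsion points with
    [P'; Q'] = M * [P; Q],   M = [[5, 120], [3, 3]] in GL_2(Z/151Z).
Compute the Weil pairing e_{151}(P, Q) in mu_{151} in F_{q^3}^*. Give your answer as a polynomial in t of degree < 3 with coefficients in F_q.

The 151-Weil pairing on E[151] over F_{162108099886489} is alternating-bilinear: e_{151}(P',Q') = e_{151}(P,Q)^det(M).
det(M) mod 151 = 108; its inverse in (Z/151)^* is 7 (check: 108*7 mod 151 = 1).
Montgomery->Weierstrass: x_W = 61270620188458*x+109371659292000, y_W=61270620188458*y on F_{162108099886489}; lands on y^2=x^3+110340312010785*x+57945196508272.
Double-and-add over 10010111: 8-1 doublings, 5-1 additions; each step l_{T,T}/v_{2T} or l_{T,P'}/v at Q'+S for random S.
Result: e(P',Q') = 41100510023149 + 70600567638468*t + 137817353234823*t^2.
Hence e(P,Q) = 51297039476547 + 6319715250248*t + 84377049911127*t^2 in F_{162108099886489^3}^*.

51297039476547 + 6319715250248*t + 84377049911127*t^2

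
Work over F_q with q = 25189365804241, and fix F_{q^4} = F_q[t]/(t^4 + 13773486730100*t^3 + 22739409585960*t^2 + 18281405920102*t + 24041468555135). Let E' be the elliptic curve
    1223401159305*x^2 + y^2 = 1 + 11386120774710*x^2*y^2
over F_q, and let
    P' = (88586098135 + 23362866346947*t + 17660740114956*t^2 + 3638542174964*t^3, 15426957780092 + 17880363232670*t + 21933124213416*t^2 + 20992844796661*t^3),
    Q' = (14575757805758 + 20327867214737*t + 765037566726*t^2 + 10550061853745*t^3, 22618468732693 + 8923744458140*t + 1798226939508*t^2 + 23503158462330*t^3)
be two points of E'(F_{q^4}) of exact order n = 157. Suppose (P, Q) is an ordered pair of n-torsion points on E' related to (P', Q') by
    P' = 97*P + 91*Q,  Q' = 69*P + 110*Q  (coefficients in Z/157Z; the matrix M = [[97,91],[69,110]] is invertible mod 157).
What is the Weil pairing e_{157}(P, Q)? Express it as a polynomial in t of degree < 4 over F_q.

e_{157}(aP+bQ,cP+dQ) = e_{157}(P,Q)^(ad-bc); with (a,b,c,d)=(97,91,69,110) this gives the det-157 law.
So e_{157}(P,Q) = e_{157}(P',Q')^{94}, since 152*94 = 1 mod 157.
Map (x,y)_Ed via u=(1+y)/(1-y), v=(1+y)/((1-y)x) to Montgomery A=10295796831927,B=4425933729512; then to (a',b')=(13921466745955,7322063703158).
Miller loop for e_{157} over F_{25189365804241^4}: bits of 157 = 10011101; 7 double steps + 4 add steps, l/v at each.
The quotient is 24415607547899 + 21597837340744*t + 22122848410286*t^2 + 18470884228806*t^3.
(24415607547899 + 21597837340744*t + 22122848410286*t^2 + 18470884228806*t^3)^{94} mod (25189365804241,f) = 12486195224927 + 21264414205511*t + 6746252340909*t^2 + 1249631062371*t^3.

12486195224927 + 21264414205511*t + 6746252340909*t^2 + 1249631062371*t^3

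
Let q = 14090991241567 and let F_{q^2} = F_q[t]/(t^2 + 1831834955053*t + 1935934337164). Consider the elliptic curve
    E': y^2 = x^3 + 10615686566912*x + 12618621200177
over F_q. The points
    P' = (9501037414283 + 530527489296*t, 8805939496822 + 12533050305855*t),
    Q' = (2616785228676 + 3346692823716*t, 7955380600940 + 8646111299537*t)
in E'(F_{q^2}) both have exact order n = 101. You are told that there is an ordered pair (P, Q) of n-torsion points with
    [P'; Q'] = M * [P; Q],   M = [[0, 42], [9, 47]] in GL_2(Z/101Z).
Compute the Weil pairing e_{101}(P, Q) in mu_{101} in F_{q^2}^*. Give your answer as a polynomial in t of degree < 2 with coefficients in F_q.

Since e_{101}(P,P)=e_{101}(Q,Q)=1 and e_{101}(Q,P)=e_{101}(P,Q)^{-1}, expanding e_{101}(42*Q,9*P + 47*Q) leaves e(P,Q)^det(M).
det(M) mod 101 = 26; its inverse in (Z/101)^* is 35 (check: 26*35 mod 101 = 1).
7-bit Miller (1100101) on E'/F_{14090991241567} with a'=10615686566912, b'=12618621200177: accumulate tangent/chord ratios at Q'+S and P'+S'.
e_{101}(P',Q') = 11448852635128 + 13401787765412*t.
Finally e_{101}(P,Q) = 1643798894096 + 5192893700100*t.

1643798894096 + 5192893700100*t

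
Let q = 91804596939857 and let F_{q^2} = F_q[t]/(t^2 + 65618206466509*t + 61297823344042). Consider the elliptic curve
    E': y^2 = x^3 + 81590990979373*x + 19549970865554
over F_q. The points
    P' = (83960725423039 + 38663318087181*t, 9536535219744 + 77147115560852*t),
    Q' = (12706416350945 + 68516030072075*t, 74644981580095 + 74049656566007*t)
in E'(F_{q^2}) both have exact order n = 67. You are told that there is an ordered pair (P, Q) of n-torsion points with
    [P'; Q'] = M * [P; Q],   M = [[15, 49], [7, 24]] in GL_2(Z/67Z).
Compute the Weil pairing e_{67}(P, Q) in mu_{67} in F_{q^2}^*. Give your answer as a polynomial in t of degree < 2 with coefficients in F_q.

48432400836976 + 82358974654552*t

Since e_{67}(P,P)=e_{67}(Q,Q)=1 and e_{67}(Q,P)=e_{67}(P,Q)^{-1}, expanding e_{67}(15*P + 49*Q,7*P + 24*Q) leaves e(P,Q)^det(M).
Inverting 17 mod 67: 4. Thus e_{67}(P,Q) = e(P',Q')^{4}.
Double-and-add over 1000011: 7-1 doublings, 3-1 additions; each step l_{T,T}/v_{2T} or l_{T,P'}/v at Q'+S for random S.
Miller gives e_{67}(P',Q') = 76744042263110 + 48517872156023*t in F_{91804596939857^2}.
Thus e_{67}(P,Q) = 48432400836976 + 82358974654552*t.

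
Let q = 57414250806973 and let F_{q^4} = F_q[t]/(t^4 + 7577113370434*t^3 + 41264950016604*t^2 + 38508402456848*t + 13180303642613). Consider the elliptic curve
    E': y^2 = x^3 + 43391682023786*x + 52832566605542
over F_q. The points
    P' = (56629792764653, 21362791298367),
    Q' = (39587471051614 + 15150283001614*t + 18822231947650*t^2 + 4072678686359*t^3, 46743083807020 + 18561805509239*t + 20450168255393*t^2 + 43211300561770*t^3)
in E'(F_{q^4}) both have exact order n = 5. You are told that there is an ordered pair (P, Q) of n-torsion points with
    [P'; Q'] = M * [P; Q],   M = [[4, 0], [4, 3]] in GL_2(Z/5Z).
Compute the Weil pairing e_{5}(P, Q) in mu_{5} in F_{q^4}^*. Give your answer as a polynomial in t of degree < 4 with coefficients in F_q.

16231880272648 + 20130482600668*t + 18175510675842*t^2 + 29051149158757*t^3

e_{5}(aP+bQ,cP+dQ) = e_{5}(P,Q)^(ad-bc); with (a,b,c,d)=(4,0,4,3) this gives the det-5 law.
Hence e(P,Q) = e(P',Q')^{3} where 3 = 2^{-1} mod 5.
Double-and-add over 101: 3-1 doublings, 2-1 additions; each step l_{T,T}/v_{2T} or l_{T,P'}/v at Q'+S for random S.
Result: e(P',Q') = 35407636310624 + 39358281125792*t + 7749181466267*t^2 + 10128081309965*t^3.
e_{5}(P,Q) = (35407636310624 + 39358281125792*t + 7749181466267*t^2 + 10128081309965*t^3)^{3} = 16231880272648 + 20130482600668*t + 18175510675842*t^2 + 29051149158757*t^3.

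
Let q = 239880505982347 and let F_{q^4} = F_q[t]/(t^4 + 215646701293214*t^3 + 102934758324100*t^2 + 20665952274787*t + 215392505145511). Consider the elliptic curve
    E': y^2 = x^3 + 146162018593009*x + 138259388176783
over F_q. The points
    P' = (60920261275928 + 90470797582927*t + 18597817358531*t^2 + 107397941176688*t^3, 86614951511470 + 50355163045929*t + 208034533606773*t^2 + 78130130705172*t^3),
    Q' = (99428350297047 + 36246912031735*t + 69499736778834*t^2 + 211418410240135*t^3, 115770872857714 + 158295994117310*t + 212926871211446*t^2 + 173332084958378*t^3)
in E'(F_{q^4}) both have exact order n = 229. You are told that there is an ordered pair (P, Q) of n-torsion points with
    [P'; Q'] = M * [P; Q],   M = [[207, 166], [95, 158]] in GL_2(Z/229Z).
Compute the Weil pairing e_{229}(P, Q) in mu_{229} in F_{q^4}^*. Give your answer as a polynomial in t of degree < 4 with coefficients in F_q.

Alternating bilinearity on E[229] (values in mu_{229} in F_{239880505982347^4}) gives e(P',Q') = e(P,Q)^det(M).
det M = 207*158 - 166*95 = 16936 = 219 (mod 229); 219^{-1} = 206 (mod 229).
Run Miller on y^2=x^3+146162018593009*x+138259388176783 over F_{239880505982347}: ladder 11100101 (8 bits); e = f_P(D_Q)/f_Q(D_P).
So e_{229}(P',Q') = 160288503247709 + 119232797427641*t + 229360066592528*t^2 + 133362763036296*t^3.
Thus e_{229}(P,Q) = 19152690470971 + 158633320533950*t + 11085970416694*t^2 + 56288318073254*t^3.

19152690470971 + 158633320533950*t + 11085970416694*t^2 + 56288318073254*t^3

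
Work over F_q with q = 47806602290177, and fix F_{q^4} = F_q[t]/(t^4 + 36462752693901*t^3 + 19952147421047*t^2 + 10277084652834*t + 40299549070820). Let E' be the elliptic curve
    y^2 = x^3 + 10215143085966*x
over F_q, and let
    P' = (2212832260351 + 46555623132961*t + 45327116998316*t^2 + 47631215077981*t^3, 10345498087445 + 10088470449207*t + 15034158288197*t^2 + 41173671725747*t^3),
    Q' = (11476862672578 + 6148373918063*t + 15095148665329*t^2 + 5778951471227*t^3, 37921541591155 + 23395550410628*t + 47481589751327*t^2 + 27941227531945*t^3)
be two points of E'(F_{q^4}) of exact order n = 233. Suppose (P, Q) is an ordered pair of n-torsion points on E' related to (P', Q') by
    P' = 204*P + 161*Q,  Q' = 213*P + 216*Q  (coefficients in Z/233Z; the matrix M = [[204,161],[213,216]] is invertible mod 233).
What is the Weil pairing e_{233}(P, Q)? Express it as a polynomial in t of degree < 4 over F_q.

30234628935496 + 47726034079708*t + 31709809700642*t^2 + 43961849147540*t^3

The 233-Weil pairing on E[233] over F_{47806602290177} is alternating-bilinear: e_{233}(P',Q') = e_{233}(P,Q)^det(M).
So e_{233}(P,Q) = e_{233}(P',Q')^{31}, since 218*31 = 1 mod 233.
Miller loop for e_{233} over F_{47806602290177^4}: bits of 233 = 11101001; 7 double steps + 4 add steps, l/v at each.
Miller gives e_{233}(P',Q') = 26790181335709 + 8248240950159*t + 3173526204964*t^2 + 9001699065896*t^3 in F_{47806602290177^4}.
Finally e_{233}(P,Q) = 30234628935496 + 47726034079708*t + 31709809700642*t^2 + 43961849147540*t^3.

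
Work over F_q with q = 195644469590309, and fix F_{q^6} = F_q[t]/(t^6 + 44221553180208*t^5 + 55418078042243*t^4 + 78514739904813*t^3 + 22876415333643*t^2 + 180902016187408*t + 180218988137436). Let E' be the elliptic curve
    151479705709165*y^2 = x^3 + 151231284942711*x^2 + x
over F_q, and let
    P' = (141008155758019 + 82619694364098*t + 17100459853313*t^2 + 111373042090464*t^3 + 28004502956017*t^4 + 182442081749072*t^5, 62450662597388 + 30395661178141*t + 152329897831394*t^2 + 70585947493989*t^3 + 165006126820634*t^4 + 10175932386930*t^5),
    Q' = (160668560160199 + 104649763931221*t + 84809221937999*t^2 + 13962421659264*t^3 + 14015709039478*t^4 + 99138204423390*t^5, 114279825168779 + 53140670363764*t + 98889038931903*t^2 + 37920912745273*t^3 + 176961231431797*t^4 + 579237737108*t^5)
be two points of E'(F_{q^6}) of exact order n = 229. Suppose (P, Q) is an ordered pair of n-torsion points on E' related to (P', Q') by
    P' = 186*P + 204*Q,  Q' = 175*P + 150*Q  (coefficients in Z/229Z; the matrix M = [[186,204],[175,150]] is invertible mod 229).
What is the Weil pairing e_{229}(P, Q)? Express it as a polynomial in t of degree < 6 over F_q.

Since e_{229}(P,P)=e_{229}(Q,Q)=1 and e_{229}(Q,P)=e_{229}(P,Q)^{-1}, expanding e_{229}(186*P + 204*Q,175*P + 150*Q) leaves e(P,Q)^det(M).
det M = 186*150 - 204*175 = -7800 = 215 (mod 229); 215^{-1} = 49 (mod 229).
Undo Montgomery via alpha=115496909357268, beta=58691645516146: (a',b')=(53006173855638,100068030876516) over F_{195644469590309}.
Run Miller on y^2=x^3+53006173855638*x+100068030876516 over F_{195644469590309}: ladder 11100101 (8 bits); e = f_P(D_Q)/f_Q(D_P).
Result: e(P',Q') = 130785546102316 + 20306331212307*t + 118963747243049*t^2 + 88850102605219*t^3 + 101726405568974*t^4 + 116078520414898*t^5.
Thus e_{229}(P,Q) = 74210468616739 + 49247021552806*t + 154079177660483*t^2 + 161277139574056*t^3 + 6485086682642*t^4 + 31254043012035*t^5.

74210468616739 + 49247021552806*t + 154079177660483*t^2 + 161277139574056*t^3 + 6485086682642*t^4 + 31254043012035*t^5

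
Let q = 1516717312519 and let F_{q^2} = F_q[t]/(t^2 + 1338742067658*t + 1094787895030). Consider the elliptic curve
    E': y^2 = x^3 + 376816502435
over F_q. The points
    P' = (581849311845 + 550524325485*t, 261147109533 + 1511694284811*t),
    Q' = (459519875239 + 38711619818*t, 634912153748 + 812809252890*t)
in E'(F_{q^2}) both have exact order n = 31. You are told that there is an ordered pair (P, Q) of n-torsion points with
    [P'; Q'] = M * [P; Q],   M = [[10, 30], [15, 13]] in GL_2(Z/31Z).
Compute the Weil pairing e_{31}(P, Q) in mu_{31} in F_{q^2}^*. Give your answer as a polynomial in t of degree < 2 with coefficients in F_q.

848309646444 + 182755829948*t

The 31-Weil pairing on E[31] over F_{1516717312519} is alternating-bilinear: e_{31}(P',Q') = e_{31}(P,Q)^det(M).
So e_{31}(P,Q) = e_{31}(P',Q')^{3}, since 21*3 = 1 mod 31.
Run Miller on y^2=x^3+376816502435 over F_{1516717312519}: ladder 11111 (5 bits); e = f_P(D_Q)/f_Q(D_P).
e_{31}(P',Q') = 706372984402 + 1483879233050*t.
(706372984402 + 1483879233050*t)^{3} mod (1516717312519,f) = 848309646444 + 182755829948*t.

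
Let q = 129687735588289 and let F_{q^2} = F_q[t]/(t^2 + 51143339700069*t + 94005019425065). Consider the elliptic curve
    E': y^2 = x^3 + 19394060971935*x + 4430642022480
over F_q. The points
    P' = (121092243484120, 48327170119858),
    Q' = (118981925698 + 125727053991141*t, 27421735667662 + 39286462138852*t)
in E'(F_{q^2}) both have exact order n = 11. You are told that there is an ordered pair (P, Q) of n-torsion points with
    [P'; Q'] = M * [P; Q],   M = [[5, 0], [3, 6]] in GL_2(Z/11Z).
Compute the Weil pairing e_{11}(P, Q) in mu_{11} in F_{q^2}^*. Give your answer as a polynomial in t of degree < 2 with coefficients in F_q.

106845504997445 + 83779586579950*t

Alternating bilinearity on E[11] (values in mu_{11} in F_{129687735588289^2}) gives e(P',Q') = e(P,Q)^det(M).
det(M) mod 11 = 8; its inverse in (Z/11)^* is 7 (check: 8*7 mod 11 = 1).
Double-and-add over 1011: 4-1 doublings, 3-1 additions; each step l_{T,T}/v_{2T} or l_{T,P'}/v at Q'+S for random S.
Result: e(P',Q') = 35993228177696 + 2844811730271*t.
Raise to 7: e(P,Q) = 106845504997445 + 83779586579950*t in mu_{11}.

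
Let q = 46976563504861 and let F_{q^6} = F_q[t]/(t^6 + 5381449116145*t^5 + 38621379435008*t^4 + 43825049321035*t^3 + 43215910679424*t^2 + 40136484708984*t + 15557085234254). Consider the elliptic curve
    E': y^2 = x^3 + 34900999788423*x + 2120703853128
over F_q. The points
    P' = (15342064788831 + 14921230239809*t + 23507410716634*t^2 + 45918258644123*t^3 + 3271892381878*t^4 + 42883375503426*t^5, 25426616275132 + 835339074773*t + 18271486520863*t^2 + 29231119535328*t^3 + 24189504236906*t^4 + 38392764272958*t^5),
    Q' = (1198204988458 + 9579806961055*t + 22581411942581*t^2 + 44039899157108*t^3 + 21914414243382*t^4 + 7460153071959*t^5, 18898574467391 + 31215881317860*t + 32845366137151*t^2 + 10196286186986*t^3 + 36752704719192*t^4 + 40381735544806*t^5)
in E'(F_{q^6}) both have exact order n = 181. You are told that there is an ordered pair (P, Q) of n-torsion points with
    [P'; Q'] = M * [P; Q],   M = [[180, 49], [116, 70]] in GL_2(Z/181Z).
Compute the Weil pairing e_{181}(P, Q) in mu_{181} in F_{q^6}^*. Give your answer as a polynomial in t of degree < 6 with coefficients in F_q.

42686923830180 + 7165918526418*t + 14922012834984*t^2 + 41489253603491*t^3 + 35851867170231*t^4 + 17295817443367*t^5

Since e_{181}(P,P)=e_{181}(Q,Q)=1 and e_{181}(Q,P)=e_{181}(P,Q)^{-1}, expanding e_{181}(180*P + 49*Q,116*P + 70*Q) leaves e(P,Q)^det(M).
det M = 180*70 - 49*116 = 6916 = 38 (mod 181); 38^{-1} = 81 (mod 181).
Build f_{181,P'} and f_{181,Q'} via the 8-bit ladder of 181=10110101_2; evaluate at shifted divisors; quotient in F_{46976563504861^6}.
Miller gives e_{181}(P',Q') = 4834602926651 + 4708544929097*t + 40710518347976*t^2 + 22406202976019*t^3 + 34466343770021*t^4 + 8764490074903*t^5 in F_{46976563504861^6}.
(4834602926651 + 4708544929097*t + 40710518347976*t^2 + 22406202976019*t^3 + 34466343770021*t^4 + 8764490074903*t^5)^{81} mod (46976563504861,f) = 42686923830180 + 7165918526418*t + 14922012834984*t^2 + 41489253603491*t^3 + 35851867170231*t^4 + 17295817443367*t^5.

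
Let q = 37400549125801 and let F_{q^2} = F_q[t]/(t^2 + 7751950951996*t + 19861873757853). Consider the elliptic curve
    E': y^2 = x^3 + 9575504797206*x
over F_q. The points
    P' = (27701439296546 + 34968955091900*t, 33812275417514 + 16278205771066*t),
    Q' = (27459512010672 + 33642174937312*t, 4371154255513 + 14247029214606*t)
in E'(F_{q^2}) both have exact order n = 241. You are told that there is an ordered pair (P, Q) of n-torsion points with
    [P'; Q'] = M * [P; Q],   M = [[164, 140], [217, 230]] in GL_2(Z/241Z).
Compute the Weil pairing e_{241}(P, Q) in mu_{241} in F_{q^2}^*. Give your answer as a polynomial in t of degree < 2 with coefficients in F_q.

26369506086753 + 12145321490746*t

Under M = [[164,140],[217,230]] in GL_2(Z/241), e_{241}(P',Q') = e_{241}(P,Q)^(164*230-140*217 mod 241).
Inverting 110 mod 241: 195. Thus e_{241}(P,Q) = e(P',Q')^{195}.
Miller loop for e_{241} over F_{37400549125801^2}: bits of 241 = 11110001; 7 double steps + 4 add steps, l/v at each.
e_{241}(P',Q') = 761514431952 + 37258301714653*t.
Thus e_{241}(P,Q) = 26369506086753 + 12145321490746*t.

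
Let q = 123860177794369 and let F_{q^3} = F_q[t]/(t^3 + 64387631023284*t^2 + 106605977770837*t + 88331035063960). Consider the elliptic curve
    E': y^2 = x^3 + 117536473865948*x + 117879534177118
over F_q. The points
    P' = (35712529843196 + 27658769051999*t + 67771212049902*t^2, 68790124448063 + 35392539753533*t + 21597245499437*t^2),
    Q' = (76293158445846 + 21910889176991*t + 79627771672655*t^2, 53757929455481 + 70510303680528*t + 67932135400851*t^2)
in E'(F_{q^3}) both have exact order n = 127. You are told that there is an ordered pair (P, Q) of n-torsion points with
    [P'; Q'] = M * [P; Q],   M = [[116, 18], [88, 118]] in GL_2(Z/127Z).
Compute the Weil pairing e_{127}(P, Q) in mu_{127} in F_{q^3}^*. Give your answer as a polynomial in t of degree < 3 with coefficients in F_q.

106740092019944 + 32425149952643*t + 16773847896655*t^2

e_{127} is bilinear + alternating on E[127], so e_{127}(116*P + 18*Q, 88*P + 118*Q) = e_{127}(P,Q)^(116*118-18*88).
116*118 - 18*88 = 12104; reduced mod 127: det = 39, inverse 114.
7-bit Miller (1111111) on E'/F_{123860177794369} with a'=117536473865948, b'=117879534177118: accumulate tangent/chord ratios at Q'+S and P'+S'.
f_P(D_Q)/f_Q(D_P) = 30090585439251 + 111030780593857*t + 80447367658462*t^2.
e_{127}(P,Q) = (30090585439251 + 111030780593857*t + 80447367658462*t^2)^{114} = 106740092019944 + 32425149952643*t + 16773847896655*t^2.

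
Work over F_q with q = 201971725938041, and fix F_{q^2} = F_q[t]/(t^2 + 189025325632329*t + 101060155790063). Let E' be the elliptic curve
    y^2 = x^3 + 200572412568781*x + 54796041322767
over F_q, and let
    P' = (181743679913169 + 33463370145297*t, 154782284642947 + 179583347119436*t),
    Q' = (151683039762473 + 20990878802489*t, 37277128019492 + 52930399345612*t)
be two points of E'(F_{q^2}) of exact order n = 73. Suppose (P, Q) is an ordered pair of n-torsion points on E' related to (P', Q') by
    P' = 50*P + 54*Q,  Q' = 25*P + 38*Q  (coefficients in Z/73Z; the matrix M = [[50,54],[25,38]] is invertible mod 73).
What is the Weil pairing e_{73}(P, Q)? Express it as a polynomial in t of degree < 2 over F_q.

e_{73} is bilinear + alternating on E[73], so e_{73}(50*P + 54*Q, 25*P + 38*Q) = e_{73}(P,Q)^(50*38-54*25).
Hence e(P,Q) = e(P',Q')^{15} where 15 = 39^{-1} mod 73.
7-bit Miller (1001001) on E'/F_{201971725938041} with a'=200572412568781, b'=54796041322767: accumulate tangent/chord ratios at Q'+S and P'+S'.
Result: e(P',Q') = 151720538895982 + 69416419562633*t.
Thus e_{73}(P,Q) = 194597250319465 + 188239439544781*t.

194597250319465 + 188239439544781*t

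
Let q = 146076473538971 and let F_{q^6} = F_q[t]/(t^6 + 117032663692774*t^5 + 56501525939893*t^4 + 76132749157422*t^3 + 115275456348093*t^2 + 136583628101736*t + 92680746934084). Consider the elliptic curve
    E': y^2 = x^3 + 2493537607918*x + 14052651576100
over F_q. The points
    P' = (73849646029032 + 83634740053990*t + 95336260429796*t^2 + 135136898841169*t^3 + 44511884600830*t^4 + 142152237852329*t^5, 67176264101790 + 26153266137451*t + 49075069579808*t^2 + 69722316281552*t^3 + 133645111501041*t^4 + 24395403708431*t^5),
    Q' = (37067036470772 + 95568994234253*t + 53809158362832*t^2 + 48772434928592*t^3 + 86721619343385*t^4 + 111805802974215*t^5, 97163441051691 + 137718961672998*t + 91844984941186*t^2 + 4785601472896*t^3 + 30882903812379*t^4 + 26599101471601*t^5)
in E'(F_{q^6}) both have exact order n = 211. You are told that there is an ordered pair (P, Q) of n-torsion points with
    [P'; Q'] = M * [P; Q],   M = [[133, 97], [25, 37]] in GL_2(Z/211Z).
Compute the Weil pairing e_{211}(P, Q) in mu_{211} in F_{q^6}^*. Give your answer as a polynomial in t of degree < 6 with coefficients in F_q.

Alternating bilinearity on E[211] (values in mu_{211} in F_{146076473538971^6}) gives e(P',Q') = e(P,Q)^det(M).
det M = 133*37 - 97*25 = 2496 = 175 (mod 211); 175^{-1} = 41 (mod 211).
Double-and-add over 11010011: 8-1 doublings, 5-1 additions; each step l_{T,T}/v_{2T} or l_{T,P'}/v at Q'+S for random S.
The quotient is 143253251371110 + 3087392230702*t + 41841532943053*t^2 + 142085306321471*t^3 + 67949723775772*t^4 + 119747611081547*t^5.
Finally e_{211}(P,Q) = 131756688587311 + 14178444254983*t + 80778057715135*t^2 + 22670641116750*t^3 + 35903246598183*t^4 + 36644021288519*t^5.

131756688587311 + 14178444254983*t + 80778057715135*t^2 + 22670641116750*t^3 + 35903246598183*t^4 + 36644021288519*t^5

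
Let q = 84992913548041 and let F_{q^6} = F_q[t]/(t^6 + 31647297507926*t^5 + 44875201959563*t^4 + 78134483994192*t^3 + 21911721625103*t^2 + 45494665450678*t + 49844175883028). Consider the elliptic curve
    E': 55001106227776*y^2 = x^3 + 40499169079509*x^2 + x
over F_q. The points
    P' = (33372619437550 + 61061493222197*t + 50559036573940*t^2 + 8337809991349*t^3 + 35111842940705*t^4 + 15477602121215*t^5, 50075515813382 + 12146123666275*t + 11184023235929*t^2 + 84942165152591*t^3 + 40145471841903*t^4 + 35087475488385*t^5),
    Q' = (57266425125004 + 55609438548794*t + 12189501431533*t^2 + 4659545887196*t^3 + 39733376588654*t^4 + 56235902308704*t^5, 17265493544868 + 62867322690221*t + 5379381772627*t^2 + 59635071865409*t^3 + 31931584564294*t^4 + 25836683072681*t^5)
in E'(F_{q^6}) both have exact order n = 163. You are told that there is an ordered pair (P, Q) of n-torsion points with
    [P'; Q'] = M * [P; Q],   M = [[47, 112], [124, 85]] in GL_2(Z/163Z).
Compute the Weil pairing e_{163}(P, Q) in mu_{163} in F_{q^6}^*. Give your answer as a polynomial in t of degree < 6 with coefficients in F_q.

49099746644194 + 25131334545570*t + 55739450724791*t^2 + 54735174344805*t^3 + 74410301682185*t^4 + 34586438677639*t^5

Under M = [[47,112],[124,85]] in GL_2(Z/163), e_{163}(P',Q') = e_{163}(P,Q)^(47*85-112*124 mod 163).
So e_{163}(P,Q) = e_{163}(P',Q')^{75}, since 50*75 = 1 mod 163.
Undo Montgomery via alpha=666974343850, beta=8106520375919: (a',b')=(10649855013109,63184593592386) over F_{84992913548041}.
n = 163 = (10100011)_2 (8 bits, wt 4); accumulate f_{163,P'}(Q'+S)/f_{163,P'}(S) along the 7-step ladder.
Miller gives e_{163}(P',Q') = 30179789225549 + 71774282708080*t + 23499736395900*t^2 + 30807360074848*t^3 + 54179210719086*t^4 + 78782511019773*t^5 in F_{84992913548041^6}.
e_{163}(P,Q) = (30179789225549 + 71774282708080*t + 23499736395900*t^2 + 30807360074848*t^3 + 54179210719086*t^4 + 78782511019773*t^5)^{75} = 49099746644194 + 25131334545570*t + 55739450724791*t^2 + 54735174344805*t^3 + 74410301682185*t^4 + 34586438677639*t^5.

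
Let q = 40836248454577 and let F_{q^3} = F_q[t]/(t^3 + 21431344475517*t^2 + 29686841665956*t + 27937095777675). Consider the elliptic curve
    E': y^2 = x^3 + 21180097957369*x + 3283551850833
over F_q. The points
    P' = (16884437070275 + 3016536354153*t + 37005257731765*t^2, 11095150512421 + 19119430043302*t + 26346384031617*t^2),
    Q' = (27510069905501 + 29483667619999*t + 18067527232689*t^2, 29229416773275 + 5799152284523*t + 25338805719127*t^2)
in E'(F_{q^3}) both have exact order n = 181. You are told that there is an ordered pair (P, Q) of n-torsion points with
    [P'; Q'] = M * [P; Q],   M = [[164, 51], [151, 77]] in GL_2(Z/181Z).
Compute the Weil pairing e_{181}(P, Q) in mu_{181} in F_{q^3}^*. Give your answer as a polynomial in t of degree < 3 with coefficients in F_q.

Since e_{181}(P,P)=e_{181}(Q,Q)=1 and e_{181}(Q,P)=e_{181}(P,Q)^{-1}, expanding e_{181}(164*P + 51*Q,151*P + 77*Q) leaves e(P,Q)^det(M).
So e_{181}(P,Q) = e_{181}(P',Q')^{86}, since 40*86 = 1 mod 181.
Build f_{181,P'} and f_{181,Q'} via the 8-bit ladder of 181=10110101_2; evaluate at shifted divisors; quotient in F_{40836248454577^3}.
e_{181}(P',Q') = 17785930380587 + 15945605093385*t + 688865359481*t^2.
Thus e_{181}(P,Q) = 39208949821237 + 29841903546554*t + 13533188101732*t^2.

39208949821237 + 29841903546554*t + 13533188101732*t^2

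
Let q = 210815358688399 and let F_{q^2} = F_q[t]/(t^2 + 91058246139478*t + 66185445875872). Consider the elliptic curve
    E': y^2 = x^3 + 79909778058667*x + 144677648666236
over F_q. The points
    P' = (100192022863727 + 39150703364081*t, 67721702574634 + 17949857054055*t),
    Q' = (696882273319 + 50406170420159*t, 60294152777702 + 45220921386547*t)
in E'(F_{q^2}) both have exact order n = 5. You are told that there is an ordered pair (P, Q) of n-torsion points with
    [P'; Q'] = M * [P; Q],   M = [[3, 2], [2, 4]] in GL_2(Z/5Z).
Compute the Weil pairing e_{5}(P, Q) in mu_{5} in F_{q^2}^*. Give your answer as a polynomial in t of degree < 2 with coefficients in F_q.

56737182958083 + 156042592552741*t

Since e_{5}(P,P)=e_{5}(Q,Q)=1 and e_{5}(Q,P)=e_{5}(P,Q)^{-1}, expanding e_{5}(3*P + 2*Q,2*P + 4*Q) leaves e(P,Q)^det(M).
det(M) mod 5 = 3; its inverse in (Z/5)^* is 2 (check: 3*2 mod 5 = 1).
3-bit Miller (101) on E'/F_{210815358688399} with a'=79909778058667, b'=144677648666236: accumulate tangent/chord ratios at Q'+S and P'+S'.
Result: e(P',Q') = 132629873771381 + 110786361300608*t.
Thus e_{5}(P,Q) = 56737182958083 + 156042592552741*t.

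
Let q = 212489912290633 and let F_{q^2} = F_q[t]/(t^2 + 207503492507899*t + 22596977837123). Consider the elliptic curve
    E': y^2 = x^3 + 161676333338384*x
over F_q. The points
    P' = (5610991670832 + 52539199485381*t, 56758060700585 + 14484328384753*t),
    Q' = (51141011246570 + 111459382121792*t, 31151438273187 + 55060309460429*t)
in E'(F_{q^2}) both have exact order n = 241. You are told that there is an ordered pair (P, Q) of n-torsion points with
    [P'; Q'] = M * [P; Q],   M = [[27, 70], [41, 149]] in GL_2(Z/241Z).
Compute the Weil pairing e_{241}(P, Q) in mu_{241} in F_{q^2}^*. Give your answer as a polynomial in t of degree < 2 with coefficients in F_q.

e_{241}(aP+bQ,cP+dQ) = e_{241}(P,Q)^(ad-bc); with (a,b,c,d)=(27,70,41,149) this gives the det-241 law.
det(M) mod 241 = 189; its inverse in (Z/241)^* is 190 (check: 189*190 mod 241 = 1).
Build f_{241,P'} and f_{241,Q'} via the 8-bit ladder of 241=11110001_2; evaluate at shifted divisors; quotient in F_{212489912290633^2}.
e_{241}(P',Q') = 41635406416305 + 16941540911174*t.
e_{241}(P,Q) = (41635406416305 + 16941540911174*t)^{190} = 35760313955913 + 179978611520124*t.

35760313955913 + 179978611520124*t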